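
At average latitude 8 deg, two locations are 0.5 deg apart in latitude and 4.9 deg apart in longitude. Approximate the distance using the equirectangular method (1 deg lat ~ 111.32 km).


dlat_km = 0.5 * 111.32 = 55.66
dlon_km = 4.9 * 111.32 * cos(8) ≈ 540.16
dist = sqrt(55.66^2 + 540.16^2) ≈ 543.0 km

543.0 km


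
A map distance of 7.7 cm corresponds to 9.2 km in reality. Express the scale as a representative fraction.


ground = 9.2 km = 920000 cm; RF denominator = ground / map = 920000 / 7.7 ≈ 119481; RF = 1:119481

1:119481


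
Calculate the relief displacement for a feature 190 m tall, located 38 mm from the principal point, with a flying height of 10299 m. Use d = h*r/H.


d = h * r / H = 190 * 38 / 10299 = 0.7 mm

0.7 mm


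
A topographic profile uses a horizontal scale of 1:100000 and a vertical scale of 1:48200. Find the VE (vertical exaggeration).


VE = horizontal_scale / vertical_scale = 100000 / 48200 ≈ 2.1

2.1x


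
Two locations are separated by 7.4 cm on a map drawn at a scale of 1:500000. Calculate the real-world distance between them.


ground = 7.4 cm * 500000 / 100 = 37000.0 m = 37.0 km

37.0 km


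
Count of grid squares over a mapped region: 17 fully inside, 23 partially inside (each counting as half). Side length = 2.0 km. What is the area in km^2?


effective squares = 17 + 23 * 0.5 = 28.5
area = 28.5 * 4.0 = 114.0 km^2

114.0 km^2


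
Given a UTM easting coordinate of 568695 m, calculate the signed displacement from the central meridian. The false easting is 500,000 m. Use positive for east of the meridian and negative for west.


displacement = 568695 - 500000 = 68695 m

68695 m


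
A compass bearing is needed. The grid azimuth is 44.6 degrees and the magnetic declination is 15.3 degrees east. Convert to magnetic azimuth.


magnetic azimuth = grid azimuth - declination (east +ve)
mag_az = 44.6 - 15.3 = 29.3 degrees

29.3 degrees


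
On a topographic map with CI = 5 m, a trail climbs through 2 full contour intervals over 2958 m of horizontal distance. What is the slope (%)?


elevation change = 2 * 5 = 10 m
slope = 10 / 2958 * 100 = 0.3%

0.3%


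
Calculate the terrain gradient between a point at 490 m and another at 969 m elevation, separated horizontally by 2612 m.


gradient = (969 - 490) / 2612 = 479 / 2612 = 0.1834

0.1834


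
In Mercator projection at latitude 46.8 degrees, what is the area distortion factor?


area_distortion = 1/cos^2(46.8) = 2.134

2.134


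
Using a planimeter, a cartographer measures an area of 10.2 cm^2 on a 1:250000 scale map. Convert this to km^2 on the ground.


ground_area = 10.2 * (250000/100)^2 = 63750000.0 m^2 = 63.75 km^2

63.75 km^2


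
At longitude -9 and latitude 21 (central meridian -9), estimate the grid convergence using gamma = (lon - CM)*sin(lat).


gamma = (-9 - -9) * sin(21) = 0 * 0.358368 = 0.0 degrees

0.0 degrees


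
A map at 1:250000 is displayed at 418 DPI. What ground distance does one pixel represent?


pixel_cm = 2.54 / 418 ≈ 0.006077 cm
ground = pixel_cm * 250000 / 100 = 2.54 * 250000 / (418 * 100) = 635000 / 41800 ≈ 15.19 m

15.19 m


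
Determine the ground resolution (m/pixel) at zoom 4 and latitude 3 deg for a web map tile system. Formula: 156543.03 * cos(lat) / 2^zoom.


res = 156543.03 * cos(3) / 2^4 = 156543.03 * 0.99862953 / 16 = 9770.53 m/pixel

9770.53 m/pixel


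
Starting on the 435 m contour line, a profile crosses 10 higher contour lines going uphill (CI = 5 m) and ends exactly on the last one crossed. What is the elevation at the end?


elevation = 435 + 10 * 5 = 485 m

485 m


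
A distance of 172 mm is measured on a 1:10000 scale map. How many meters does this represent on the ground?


ground = 172 mm * 10000 / 1000 = 1720.0 m

1720.0 m


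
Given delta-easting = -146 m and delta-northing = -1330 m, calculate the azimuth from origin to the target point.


az = atan2(-146, -1330) = -173.7 deg
adjusted to 0-360: 186.3 degrees

186.3 degrees


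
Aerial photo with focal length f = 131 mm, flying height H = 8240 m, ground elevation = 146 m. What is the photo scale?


scale = f / (H - h) = 131 mm / 8094 m = 131 / 8094000 = 1:61786

1:61786


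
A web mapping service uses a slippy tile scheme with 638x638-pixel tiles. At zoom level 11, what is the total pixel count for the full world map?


tiles per axis = 2^11 = 2048
total tiles = 2048^2 = 4194304
pixels per axis = 2048 * 638 = 1306624
total pixels = 1306624^2 = 1707266277376

1707266277376 pixels


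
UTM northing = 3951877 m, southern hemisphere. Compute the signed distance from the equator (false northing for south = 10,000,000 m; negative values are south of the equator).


For southern: actual = 3951877 - 10000000 = -6048123 m

-6048123 m


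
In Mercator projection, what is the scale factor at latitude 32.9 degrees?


SF = 1 / cos(32.9) = 1 / 0.83962 = 1.191

1.191


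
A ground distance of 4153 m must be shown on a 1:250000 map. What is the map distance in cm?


map_cm = 4153 * 100 / 250000 = 1.6612 cm ≈ 1.66 cm

1.66 cm


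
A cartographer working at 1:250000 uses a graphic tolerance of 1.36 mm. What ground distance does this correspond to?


ground = 1.36 mm * 250000 / 1000 = 340.0 m

340.0 m


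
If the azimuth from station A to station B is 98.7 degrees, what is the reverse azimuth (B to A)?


back azimuth = (98.7 + 180) mod 360 = 278.7 degrees

278.7 degrees


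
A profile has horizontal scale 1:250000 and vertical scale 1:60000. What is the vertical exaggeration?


VE = horizontal_scale / vertical_scale = 250000 / 60000 ≈ 4.2

4.2x


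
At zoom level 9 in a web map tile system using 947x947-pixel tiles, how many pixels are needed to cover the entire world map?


tiles per axis = 2^9 = 512
total tiles = 512^2 = 262144
pixels per axis = 512 * 947 = 484864
total pixels = 484864^2 = 235093098496

235093098496 pixels


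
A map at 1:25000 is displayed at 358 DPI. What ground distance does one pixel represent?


pixel_cm = 2.54 / 358 ≈ 0.007095 cm
ground = pixel_cm * 25000 / 100 = 2.54 * 25000 / (358 * 100) = 63500 / 35800 ≈ 1.77 m

1.77 m


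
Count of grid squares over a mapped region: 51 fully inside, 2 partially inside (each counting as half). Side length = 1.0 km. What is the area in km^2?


effective squares = 51 + 2 * 0.5 = 52.0
area = 52.0 * 1.0 = 52.0 km^2

52.0 km^2


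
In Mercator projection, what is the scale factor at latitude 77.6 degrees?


SF = 1 / cos(77.6) = 1 / 0.214735 = 4.657

4.657


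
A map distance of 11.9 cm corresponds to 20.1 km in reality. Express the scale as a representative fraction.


ground = 20.1 km = 2010000 cm; RF denominator = ground / map = 2010000 / 11.9 ≈ 168908; RF = 1:168908

1:168908


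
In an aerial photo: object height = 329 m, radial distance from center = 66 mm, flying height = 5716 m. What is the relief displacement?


d = h * r / H = 329 * 66 / 5716 = 3.8 mm

3.8 mm


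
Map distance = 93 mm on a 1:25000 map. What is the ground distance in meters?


ground = 93 mm * 25000 / 1000 = 2325.0 m

2325.0 m


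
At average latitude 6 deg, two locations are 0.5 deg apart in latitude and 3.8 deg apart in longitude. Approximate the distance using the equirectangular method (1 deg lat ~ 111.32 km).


dlat_km = 0.5 * 111.32 = 55.66
dlon_km = 3.8 * 111.32 * cos(6) ≈ 420.699
dist = sqrt(55.66^2 + 420.699^2) ≈ 424.4 km

424.4 km


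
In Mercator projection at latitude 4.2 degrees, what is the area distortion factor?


area_distortion = 1/cos^2(4.2) = 1.005

1.005


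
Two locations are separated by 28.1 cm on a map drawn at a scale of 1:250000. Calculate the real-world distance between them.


ground = 28.1 cm * 250000 / 100 = 70250.0 m = 70.25 km

70.25 km


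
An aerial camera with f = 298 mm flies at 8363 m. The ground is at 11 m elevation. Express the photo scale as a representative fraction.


scale = f / (H - h) = 298 mm / 8352 m = 298 / 8352000 = 1:28027

1:28027


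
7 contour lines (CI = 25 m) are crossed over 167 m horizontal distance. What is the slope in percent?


elevation change = 7 * 25 = 175 m
slope = 175 / 167 * 100 = 104.8%

104.8%


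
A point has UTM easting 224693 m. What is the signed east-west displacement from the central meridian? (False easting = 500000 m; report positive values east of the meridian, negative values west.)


displacement = 224693 - 500000 = -275307 m

-275307 m


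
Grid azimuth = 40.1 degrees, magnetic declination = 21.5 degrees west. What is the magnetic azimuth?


magnetic azimuth = grid azimuth - declination (east +ve)
mag_az = 40.1 - -21.5 = 61.6 degrees

61.6 degrees


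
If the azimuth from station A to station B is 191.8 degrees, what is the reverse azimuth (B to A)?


back azimuth = (191.8 + 180) mod 360 = 11.8 degrees

11.8 degrees


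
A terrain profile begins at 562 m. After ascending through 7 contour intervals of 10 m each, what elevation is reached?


elevation = 562 + 7 * 10 = 632 m

632 m


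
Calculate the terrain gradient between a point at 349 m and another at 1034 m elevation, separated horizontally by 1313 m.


gradient = (1034 - 349) / 1313 = 685 / 1313 = 0.5217

0.5217


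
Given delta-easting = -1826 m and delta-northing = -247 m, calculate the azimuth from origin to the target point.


az = atan2(-1826, -247) = -97.7 deg
adjusted to 0-360: 262.3 degrees

262.3 degrees


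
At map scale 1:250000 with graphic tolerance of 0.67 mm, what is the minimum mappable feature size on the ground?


ground = 0.67 mm * 250000 / 1000 = 167.5 m

167.5 m


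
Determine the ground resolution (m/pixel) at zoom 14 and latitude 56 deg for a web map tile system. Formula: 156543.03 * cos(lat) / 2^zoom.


res = 156543.03 * cos(56) / 2^14 = 156543.03 * 0.5591929 / 16384 = 5.34 m/pixel

5.34 m/pixel


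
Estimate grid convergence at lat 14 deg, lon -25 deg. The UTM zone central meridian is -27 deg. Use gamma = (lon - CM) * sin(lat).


gamma = (-25 - -27) * sin(14) = 2 * 0.241922 = 0.484 degrees

0.484 degrees


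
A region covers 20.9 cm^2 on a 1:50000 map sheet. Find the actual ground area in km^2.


ground_area = 20.9 * (50000/100)^2 = 5225000.0 m^2 = 5.225 km^2

5.225 km^2


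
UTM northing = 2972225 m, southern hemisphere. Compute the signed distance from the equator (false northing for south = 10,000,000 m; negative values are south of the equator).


For southern: actual = 2972225 - 10000000 = -7027775 m

-7027775 m


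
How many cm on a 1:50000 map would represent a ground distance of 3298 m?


map_cm = 3298 * 100 / 50000 = 6.596 cm ≈ 6.6 cm

6.6 cm


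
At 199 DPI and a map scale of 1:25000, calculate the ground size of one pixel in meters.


pixel_cm = 2.54 / 199 ≈ 0.012764 cm
ground = pixel_cm * 25000 / 100 = 2.54 * 25000 / (199 * 100) = 63500 / 19900 ≈ 3.19 m

3.19 m


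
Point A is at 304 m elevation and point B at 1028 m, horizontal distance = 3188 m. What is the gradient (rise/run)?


gradient = (1028 - 304) / 3188 = 724 / 3188 = 0.2271

0.2271


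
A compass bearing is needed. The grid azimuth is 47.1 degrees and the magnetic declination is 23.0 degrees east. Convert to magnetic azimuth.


magnetic azimuth = grid azimuth - declination (east +ve)
mag_az = 47.1 - 23.0 = 24.1 degrees

24.1 degrees


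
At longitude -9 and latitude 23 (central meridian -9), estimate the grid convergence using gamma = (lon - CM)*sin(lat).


gamma = (-9 - -9) * sin(23) = 0 * 0.390731 = 0.0 degrees

0.0 degrees


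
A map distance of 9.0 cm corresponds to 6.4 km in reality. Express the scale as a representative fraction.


ground = 6.4 km = 640000 cm; RF denominator = ground / map = 640000 / 9.0 ≈ 71111; RF = 1:71111

1:71111


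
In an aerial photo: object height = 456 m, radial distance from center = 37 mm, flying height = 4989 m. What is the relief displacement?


d = h * r / H = 456 * 37 / 4989 = 3.38 mm

3.38 mm


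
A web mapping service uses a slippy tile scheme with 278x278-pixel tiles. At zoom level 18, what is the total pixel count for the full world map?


tiles per axis = 2^18 = 262144
total tiles = 262144^2 = 68719476736
pixels per axis = 262144 * 278 = 72876032
total pixels = 72876032^2 = 5310916040065024

5310916040065024 pixels


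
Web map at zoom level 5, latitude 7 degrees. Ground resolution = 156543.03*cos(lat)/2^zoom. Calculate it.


res = 156543.03 * cos(7) / 2^5 = 156543.03 * 0.99254615 / 32 = 4855.51 m/pixel

4855.51 m/pixel


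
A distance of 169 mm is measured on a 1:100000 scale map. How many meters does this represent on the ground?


ground = 169 mm * 100000 / 1000 = 16900.0 m

16900.0 m


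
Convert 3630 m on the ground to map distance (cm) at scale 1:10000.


map_cm = 3630 * 100 / 10000 = 36.3 cm

36.3 cm


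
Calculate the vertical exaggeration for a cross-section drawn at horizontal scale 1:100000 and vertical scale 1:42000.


VE = horizontal_scale / vertical_scale = 100000 / 42000 ≈ 2.4

2.4x


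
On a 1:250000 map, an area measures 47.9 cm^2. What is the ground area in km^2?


ground_area = 47.9 * (250000/100)^2 = 299375000.0 m^2 = 299.375 km^2

299.375 km^2


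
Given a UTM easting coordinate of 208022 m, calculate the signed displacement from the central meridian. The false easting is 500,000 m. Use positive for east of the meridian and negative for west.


displacement = 208022 - 500000 = -291978 m

-291978 m


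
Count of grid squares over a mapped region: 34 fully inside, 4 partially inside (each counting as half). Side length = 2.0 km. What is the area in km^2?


effective squares = 34 + 4 * 0.5 = 36.0
area = 36.0 * 4.0 = 144.0 km^2

144.0 km^2


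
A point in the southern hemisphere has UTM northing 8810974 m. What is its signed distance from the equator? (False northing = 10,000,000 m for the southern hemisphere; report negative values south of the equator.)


For southern: actual = 8810974 - 10000000 = -1189026 m

-1189026 m


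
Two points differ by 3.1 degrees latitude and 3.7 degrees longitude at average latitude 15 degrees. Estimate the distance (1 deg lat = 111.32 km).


dlat_km = 3.1 * 111.32 = 345.092
dlon_km = 3.7 * 111.32 * cos(15) ≈ 397.849
dist = sqrt(345.092^2 + 397.849^2) ≈ 526.7 km

526.7 km


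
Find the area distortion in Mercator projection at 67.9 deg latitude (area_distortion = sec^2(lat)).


area_distortion = 1/cos^2(67.9) = 7.065

7.065


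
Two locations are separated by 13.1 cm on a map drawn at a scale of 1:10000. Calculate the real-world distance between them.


ground = 13.1 cm * 10000 / 100 = 1310.0 m = 1.31 km

1.31 km


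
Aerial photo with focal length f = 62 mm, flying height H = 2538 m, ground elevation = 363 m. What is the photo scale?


scale = f / (H - h) = 62 mm / 2175 m = 62 / 2175000 = 1:35081

1:35081


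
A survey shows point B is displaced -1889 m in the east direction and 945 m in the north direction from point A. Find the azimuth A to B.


az = atan2(-1889, 945) = -63.4 deg
adjusted to 0-360: 296.6 degrees

296.6 degrees


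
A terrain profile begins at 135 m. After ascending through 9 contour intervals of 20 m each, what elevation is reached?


elevation = 135 + 9 * 20 = 315 m

315 m


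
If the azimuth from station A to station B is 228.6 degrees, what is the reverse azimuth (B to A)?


back azimuth = (228.6 + 180) mod 360 = 48.6 degrees

48.6 degrees


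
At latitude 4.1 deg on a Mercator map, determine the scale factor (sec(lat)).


SF = 1 / cos(4.1) = 1 / 0.997441 = 1.003

1.003


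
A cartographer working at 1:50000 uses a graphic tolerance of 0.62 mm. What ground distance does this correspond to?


ground = 0.62 mm * 50000 / 1000 = 31.0 m

31.0 m


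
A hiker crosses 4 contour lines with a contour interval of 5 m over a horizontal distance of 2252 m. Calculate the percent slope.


elevation change = 4 * 5 = 20 m
slope = 20 / 2252 * 100 = 0.9%

0.9%


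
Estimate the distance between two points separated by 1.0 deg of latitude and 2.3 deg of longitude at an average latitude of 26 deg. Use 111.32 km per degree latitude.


dlat_km = 1.0 * 111.32 = 111.32
dlon_km = 2.3 * 111.32 * cos(26) ≈ 230.124
dist = sqrt(111.32^2 + 230.124^2) ≈ 255.6 km

255.6 km


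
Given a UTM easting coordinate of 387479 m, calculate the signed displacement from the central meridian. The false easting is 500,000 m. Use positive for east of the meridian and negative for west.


displacement = 387479 - 500000 = -112521 m

-112521 m


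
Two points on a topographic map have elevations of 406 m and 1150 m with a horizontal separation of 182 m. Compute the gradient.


gradient = (1150 - 406) / 182 = 744 / 182 = 4.0879

4.0879


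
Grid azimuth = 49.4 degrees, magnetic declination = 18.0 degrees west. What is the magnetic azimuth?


magnetic azimuth = grid azimuth - declination (east +ve)
mag_az = 49.4 - -18.0 = 67.4 degrees

67.4 degrees


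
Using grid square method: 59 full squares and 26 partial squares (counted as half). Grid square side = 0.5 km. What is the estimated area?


effective squares = 59 + 26 * 0.5 = 72.0
area = 72.0 * 0.25 = 18.0 km^2

18.0 km^2


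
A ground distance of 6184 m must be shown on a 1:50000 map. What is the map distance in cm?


map_cm = 6184 * 100 / 50000 = 12.368 cm ≈ 12.37 cm

12.37 cm


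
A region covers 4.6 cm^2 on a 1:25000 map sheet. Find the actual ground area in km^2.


ground_area = 4.6 * (25000/100)^2 = 287500.0 m^2 = 0.2875 km^2 ≈ 0.288 km^2

0.288 km^2


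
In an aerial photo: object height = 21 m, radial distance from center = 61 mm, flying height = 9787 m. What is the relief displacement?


d = h * r / H = 21 * 61 / 9787 = 0.13 mm

0.13 mm


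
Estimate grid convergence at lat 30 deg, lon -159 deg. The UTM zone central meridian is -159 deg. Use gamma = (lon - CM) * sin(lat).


gamma = (-159 - -159) * sin(30) = 0 * 0.5 = 0.0 degrees

0.0 degrees


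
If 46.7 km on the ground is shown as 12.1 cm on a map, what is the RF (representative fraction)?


ground = 46.7 km = 4670000 cm; RF denominator = ground / map = 4670000 / 12.1 ≈ 385950; RF = 1:385950

1:385950


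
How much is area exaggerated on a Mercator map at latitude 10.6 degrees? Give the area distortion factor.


area_distortion = 1/cos^2(10.6) = 1.035

1.035


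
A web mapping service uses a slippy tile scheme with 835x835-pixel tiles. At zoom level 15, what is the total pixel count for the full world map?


tiles per axis = 2^15 = 32768
total tiles = 32768^2 = 1073741824
pixels per axis = 32768 * 835 = 27361280
total pixels = 27361280^2 = 748639643238400

748639643238400 pixels


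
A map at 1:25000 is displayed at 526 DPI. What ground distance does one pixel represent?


pixel_cm = 2.54 / 526 ≈ 0.004829 cm
ground = pixel_cm * 25000 / 100 = 2.54 * 25000 / (526 * 100) = 63500 / 52600 ≈ 1.21 m

1.21 m


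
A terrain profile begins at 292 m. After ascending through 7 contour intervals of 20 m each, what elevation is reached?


elevation = 292 + 7 * 20 = 432 m

432 m


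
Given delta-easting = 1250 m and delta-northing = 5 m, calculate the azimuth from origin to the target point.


az = atan2(1250, 5) = 89.8 deg
adjusted to 0-360: 89.8 degrees

89.8 degrees


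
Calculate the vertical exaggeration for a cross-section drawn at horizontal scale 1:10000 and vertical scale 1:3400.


VE = horizontal_scale / vertical_scale = 10000 / 3400 ≈ 2.9

2.9x


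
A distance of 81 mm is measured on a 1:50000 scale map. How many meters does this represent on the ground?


ground = 81 mm * 50000 / 1000 = 4050.0 m

4050.0 m


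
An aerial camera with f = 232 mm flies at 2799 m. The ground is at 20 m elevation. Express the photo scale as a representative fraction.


scale = f / (H - h) = 232 mm / 2779 m = 232 / 2779000 = 1:11978

1:11978


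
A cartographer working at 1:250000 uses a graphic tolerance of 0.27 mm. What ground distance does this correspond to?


ground = 0.27 mm * 250000 / 1000 = 67.5 m

67.5 m


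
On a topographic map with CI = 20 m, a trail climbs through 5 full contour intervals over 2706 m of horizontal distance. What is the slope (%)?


elevation change = 5 * 20 = 100 m
slope = 100 / 2706 * 100 = 3.7%

3.7%


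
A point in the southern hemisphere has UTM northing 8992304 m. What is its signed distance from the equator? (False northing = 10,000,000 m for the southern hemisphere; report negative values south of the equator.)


For southern: actual = 8992304 - 10000000 = -1007696 m

-1007696 m


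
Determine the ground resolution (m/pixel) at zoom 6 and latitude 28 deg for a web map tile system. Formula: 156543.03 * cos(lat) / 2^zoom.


res = 156543.03 * cos(28) / 2^6 = 156543.03 * 0.88294759 / 64 = 2159.68 m/pixel

2159.68 m/pixel


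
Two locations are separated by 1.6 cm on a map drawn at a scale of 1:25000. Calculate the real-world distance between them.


ground = 1.6 cm * 25000 / 100 = 400.0 m

400.0 m


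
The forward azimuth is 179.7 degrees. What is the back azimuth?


back azimuth = (179.7 + 180) mod 360 = 359.7 degrees

359.7 degrees


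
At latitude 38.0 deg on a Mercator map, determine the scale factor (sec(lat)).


SF = 1 / cos(38.0) = 1 / 0.788011 = 1.269

1.269


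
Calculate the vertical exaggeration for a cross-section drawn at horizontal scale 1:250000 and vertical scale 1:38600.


VE = horizontal_scale / vertical_scale = 250000 / 38600 ≈ 6.5

6.5x


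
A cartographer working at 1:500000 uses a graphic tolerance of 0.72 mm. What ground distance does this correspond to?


ground = 0.72 mm * 500000 / 1000 = 360.0 m

360.0 m


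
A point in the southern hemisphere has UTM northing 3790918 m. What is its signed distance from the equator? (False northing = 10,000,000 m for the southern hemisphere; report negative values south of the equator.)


For southern: actual = 3790918 - 10000000 = -6209082 m

-6209082 m


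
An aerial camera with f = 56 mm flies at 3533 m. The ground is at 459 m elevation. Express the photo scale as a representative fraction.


scale = f / (H - h) = 56 mm / 3074 m = 56 / 3074000 = 1:54893

1:54893


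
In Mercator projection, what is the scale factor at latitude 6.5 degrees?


SF = 1 / cos(6.5) = 1 / 0.993572 = 1.006

1.006


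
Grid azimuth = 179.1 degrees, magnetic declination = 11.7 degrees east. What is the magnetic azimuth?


magnetic azimuth = grid azimuth - declination (east +ve)
mag_az = 179.1 - 11.7 = 167.4 degrees

167.4 degrees


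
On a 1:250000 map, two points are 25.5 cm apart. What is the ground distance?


ground = 25.5 cm * 250000 / 100 = 63750.0 m = 63.75 km

63.75 km


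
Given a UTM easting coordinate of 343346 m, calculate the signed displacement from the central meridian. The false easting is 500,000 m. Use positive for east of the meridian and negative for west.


displacement = 343346 - 500000 = -156654 m

-156654 m


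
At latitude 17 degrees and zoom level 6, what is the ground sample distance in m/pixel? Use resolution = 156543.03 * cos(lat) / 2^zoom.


res = 156543.03 * cos(17) / 2^6 = 156543.03 * 0.95630476 / 64 = 2339.11 m/pixel

2339.11 m/pixel


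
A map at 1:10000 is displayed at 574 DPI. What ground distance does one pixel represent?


pixel_cm = 2.54 / 574 ≈ 0.004425 cm
ground = pixel_cm * 10000 / 100 = 2.54 * 10000 / (574 * 100) = 25400 / 57400 ≈ 0.44 m

0.44 m


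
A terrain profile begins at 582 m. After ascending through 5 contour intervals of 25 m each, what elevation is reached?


elevation = 582 + 5 * 25 = 707 m

707 m


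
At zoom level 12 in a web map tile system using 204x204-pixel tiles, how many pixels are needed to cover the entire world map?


tiles per axis = 2^12 = 4096
total tiles = 4096^2 = 16777216
pixels per axis = 4096 * 204 = 835584
total pixels = 835584^2 = 698200621056

698200621056 pixels


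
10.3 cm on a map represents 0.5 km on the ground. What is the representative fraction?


ground = 0.5 km = 50000 cm; RF denominator = ground / map = 50000 / 10.3 ≈ 4854; RF = 1:4854

1:4854


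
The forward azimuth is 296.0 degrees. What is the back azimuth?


back azimuth = (296.0 + 180) mod 360 = 116.0 degrees

116.0 degrees


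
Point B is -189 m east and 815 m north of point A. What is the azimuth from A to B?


az = atan2(-189, 815) = -13.1 deg
adjusted to 0-360: 346.9 degrees

346.9 degrees


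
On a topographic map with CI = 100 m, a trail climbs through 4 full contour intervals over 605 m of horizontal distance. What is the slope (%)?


elevation change = 4 * 100 = 400 m
slope = 400 / 605 * 100 = 66.1%

66.1%


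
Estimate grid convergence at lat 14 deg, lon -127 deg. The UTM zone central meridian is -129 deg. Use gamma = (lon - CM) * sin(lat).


gamma = (-127 - -129) * sin(14) = 2 * 0.241922 = 0.484 degrees

0.484 degrees


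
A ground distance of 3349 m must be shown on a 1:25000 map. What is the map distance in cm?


map_cm = 3349 * 100 / 25000 = 13.396 cm ≈ 13.4 cm

13.4 cm


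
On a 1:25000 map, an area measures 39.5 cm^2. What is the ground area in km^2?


ground_area = 39.5 * (25000/100)^2 = 2468750.0 m^2 = 2.46875 km^2 ≈ 2.469 km^2

2.469 km^2


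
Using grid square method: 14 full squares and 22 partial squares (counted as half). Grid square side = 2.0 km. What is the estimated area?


effective squares = 14 + 22 * 0.5 = 25.0
area = 25.0 * 4.0 = 100.0 km^2

100.0 km^2


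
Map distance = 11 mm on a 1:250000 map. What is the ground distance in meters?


ground = 11 mm * 250000 / 1000 = 2750.0 m

2750.0 m


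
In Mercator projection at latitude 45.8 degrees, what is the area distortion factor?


area_distortion = 1/cos^2(45.8) = 2.057

2.057


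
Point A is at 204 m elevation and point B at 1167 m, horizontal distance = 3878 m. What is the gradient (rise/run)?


gradient = (1167 - 204) / 3878 = 963 / 3878 = 0.2483

0.2483


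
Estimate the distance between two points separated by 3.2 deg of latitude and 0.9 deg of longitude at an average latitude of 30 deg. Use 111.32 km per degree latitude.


dlat_km = 3.2 * 111.32 = 356.224
dlon_km = 0.9 * 111.32 * cos(30) ≈ 86.765
dist = sqrt(356.224^2 + 86.765^2) ≈ 366.6 km

366.6 km


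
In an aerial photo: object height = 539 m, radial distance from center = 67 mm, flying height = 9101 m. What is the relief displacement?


d = h * r / H = 539 * 67 / 9101 = 3.97 mm

3.97 mm


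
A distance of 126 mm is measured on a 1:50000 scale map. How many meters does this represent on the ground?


ground = 126 mm * 50000 / 1000 = 6300.0 m

6300.0 m


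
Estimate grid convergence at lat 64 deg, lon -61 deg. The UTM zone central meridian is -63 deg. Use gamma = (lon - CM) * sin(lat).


gamma = (-61 - -63) * sin(64) = 2 * 0.898794 = 1.798 degrees

1.798 degrees


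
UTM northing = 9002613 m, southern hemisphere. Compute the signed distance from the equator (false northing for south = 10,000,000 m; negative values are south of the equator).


For southern: actual = 9002613 - 10000000 = -997387 m

-997387 m


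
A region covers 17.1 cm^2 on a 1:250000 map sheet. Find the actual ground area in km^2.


ground_area = 17.1 * (250000/100)^2 = 106875000.0 m^2 = 106.875 km^2

106.875 km^2


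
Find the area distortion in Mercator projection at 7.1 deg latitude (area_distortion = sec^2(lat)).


area_distortion = 1/cos^2(7.1) = 1.016

1.016


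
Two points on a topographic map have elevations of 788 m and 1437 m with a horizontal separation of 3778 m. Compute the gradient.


gradient = (1437 - 788) / 3778 = 649 / 3778 = 0.1718

0.1718


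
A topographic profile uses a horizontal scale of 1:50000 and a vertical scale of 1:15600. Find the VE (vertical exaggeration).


VE = horizontal_scale / vertical_scale = 50000 / 15600 ≈ 3.2

3.2x


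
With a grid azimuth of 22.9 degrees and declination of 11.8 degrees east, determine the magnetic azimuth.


magnetic azimuth = grid azimuth - declination (east +ve)
mag_az = 22.9 - 11.8 = 11.1 degrees

11.1 degrees


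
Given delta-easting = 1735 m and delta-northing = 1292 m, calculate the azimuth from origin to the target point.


az = atan2(1735, 1292) = 53.3 deg
adjusted to 0-360: 53.3 degrees

53.3 degrees


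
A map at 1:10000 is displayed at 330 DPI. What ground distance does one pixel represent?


pixel_cm = 2.54 / 330 ≈ 0.007697 cm
ground = pixel_cm * 10000 / 100 = 2.54 * 10000 / (330 * 100) = 25400 / 33000 ≈ 0.77 m

0.77 m


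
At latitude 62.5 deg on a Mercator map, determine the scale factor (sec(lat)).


SF = 1 / cos(62.5) = 1 / 0.461749 = 2.166

2.166


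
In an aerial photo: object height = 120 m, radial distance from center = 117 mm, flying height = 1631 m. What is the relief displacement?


d = h * r / H = 120 * 117 / 1631 = 8.61 mm

8.61 mm


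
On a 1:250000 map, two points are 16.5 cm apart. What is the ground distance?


ground = 16.5 cm * 250000 / 100 = 41250.0 m = 41.25 km

41.25 km


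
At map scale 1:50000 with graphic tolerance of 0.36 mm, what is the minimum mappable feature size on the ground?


ground = 0.36 mm * 50000 / 1000 = 18.0 m

18.0 m


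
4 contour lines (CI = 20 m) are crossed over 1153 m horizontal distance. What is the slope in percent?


elevation change = 4 * 20 = 80 m
slope = 80 / 1153 * 100 = 6.9%

6.9%


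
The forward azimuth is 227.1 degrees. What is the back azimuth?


back azimuth = (227.1 + 180) mod 360 = 47.1 degrees

47.1 degrees


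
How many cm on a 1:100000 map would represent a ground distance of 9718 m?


map_cm = 9718 * 100 / 100000 = 9.718 cm ≈ 9.72 cm

9.72 cm


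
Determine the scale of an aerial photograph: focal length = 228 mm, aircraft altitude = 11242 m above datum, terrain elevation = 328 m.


scale = f / (H - h) = 228 mm / 10914 m = 228 / 10914000 = 1:47868

1:47868


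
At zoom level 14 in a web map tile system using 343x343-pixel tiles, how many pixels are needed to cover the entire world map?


tiles per axis = 2^14 = 16384
total tiles = 16384^2 = 268435456
pixels per axis = 16384 * 343 = 5619712
total pixels = 5619712^2 = 31581162962944

31581162962944 pixels


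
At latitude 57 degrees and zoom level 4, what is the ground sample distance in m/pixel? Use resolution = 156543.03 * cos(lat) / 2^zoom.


res = 156543.03 * cos(57) / 2^4 = 156543.03 * 0.54463904 / 16 = 5328.72 m/pixel

5328.72 m/pixel


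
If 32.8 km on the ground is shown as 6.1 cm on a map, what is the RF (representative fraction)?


ground = 32.8 km = 3280000 cm; RF denominator = ground / map = 3280000 / 6.1 ≈ 537705; RF = 1:537705

1:537705


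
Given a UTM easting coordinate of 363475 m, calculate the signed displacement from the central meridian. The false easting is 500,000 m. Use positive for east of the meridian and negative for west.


displacement = 363475 - 500000 = -136525 m

-136525 m


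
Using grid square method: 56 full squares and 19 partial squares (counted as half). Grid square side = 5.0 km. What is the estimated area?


effective squares = 56 + 19 * 0.5 = 65.5
area = 65.5 * 25.0 = 1637.5 km^2

1637.5 km^2


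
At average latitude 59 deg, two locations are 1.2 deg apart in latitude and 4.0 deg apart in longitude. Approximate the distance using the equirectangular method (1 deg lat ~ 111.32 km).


dlat_km = 1.2 * 111.32 = 133.584
dlon_km = 4.0 * 111.32 * cos(59) ≈ 229.336
dist = sqrt(133.584^2 + 229.336^2) ≈ 265.4 km

265.4 km


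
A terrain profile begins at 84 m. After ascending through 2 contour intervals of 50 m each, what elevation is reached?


elevation = 84 + 2 * 50 = 184 m

184 m


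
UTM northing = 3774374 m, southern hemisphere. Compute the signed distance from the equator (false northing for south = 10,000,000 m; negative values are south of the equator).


For southern: actual = 3774374 - 10000000 = -6225626 m

-6225626 m


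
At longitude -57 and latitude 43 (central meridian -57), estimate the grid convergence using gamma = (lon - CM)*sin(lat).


gamma = (-57 - -57) * sin(43) = 0 * 0.681998 = 0.0 degrees

0.0 degrees


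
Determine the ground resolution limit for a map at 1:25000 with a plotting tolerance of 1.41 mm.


ground = 1.41 mm * 25000 / 1000 = 35.25 m

35.25 m


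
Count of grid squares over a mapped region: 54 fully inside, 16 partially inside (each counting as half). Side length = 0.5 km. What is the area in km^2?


effective squares = 54 + 16 * 0.5 = 62.0
area = 62.0 * 0.25 = 15.5 km^2

15.5 km^2


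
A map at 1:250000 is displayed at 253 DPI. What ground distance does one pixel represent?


pixel_cm = 2.54 / 253 ≈ 0.01004 cm
ground = pixel_cm * 250000 / 100 = 2.54 * 250000 / (253 * 100) = 635000 / 25300 ≈ 25.1 m

25.1 m


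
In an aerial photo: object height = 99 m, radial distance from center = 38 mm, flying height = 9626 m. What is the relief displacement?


d = h * r / H = 99 * 38 / 9626 = 0.39 mm

0.39 mm


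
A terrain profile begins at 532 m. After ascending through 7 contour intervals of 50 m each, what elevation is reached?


elevation = 532 + 7 * 50 = 882 m

882 m


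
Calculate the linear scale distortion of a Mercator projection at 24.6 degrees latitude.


SF = 1 / cos(24.6) = 1 / 0.909236 = 1.1

1.1


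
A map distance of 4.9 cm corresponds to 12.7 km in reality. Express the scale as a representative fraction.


ground = 12.7 km = 1270000 cm; RF denominator = ground / map = 1270000 / 4.9 ≈ 259184; RF = 1:259184

1:259184


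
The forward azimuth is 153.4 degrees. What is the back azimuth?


back azimuth = (153.4 + 180) mod 360 = 333.4 degrees

333.4 degrees


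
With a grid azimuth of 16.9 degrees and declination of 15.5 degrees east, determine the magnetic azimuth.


magnetic azimuth = grid azimuth - declination (east +ve)
mag_az = 16.9 - 15.5 = 1.4 degrees

1.4 degrees


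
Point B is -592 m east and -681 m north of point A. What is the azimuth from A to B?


az = atan2(-592, -681) = -139.0 deg
adjusted to 0-360: 221.0 degrees

221.0 degrees


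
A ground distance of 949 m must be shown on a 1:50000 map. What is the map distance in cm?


map_cm = 949 * 100 / 50000 = 1.898 cm ≈ 1.9 cm

1.9 cm


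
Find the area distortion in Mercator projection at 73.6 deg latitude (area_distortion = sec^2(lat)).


area_distortion = 1/cos^2(73.6) = 12.544

12.544


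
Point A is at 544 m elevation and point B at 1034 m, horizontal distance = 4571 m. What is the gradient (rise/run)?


gradient = (1034 - 544) / 4571 = 490 / 4571 = 0.1072

0.1072


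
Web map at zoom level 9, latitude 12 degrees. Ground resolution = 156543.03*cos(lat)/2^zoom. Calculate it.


res = 156543.03 * cos(12) / 2^9 = 156543.03 * 0.9781476 / 512 = 299.07 m/pixel

299.07 m/pixel


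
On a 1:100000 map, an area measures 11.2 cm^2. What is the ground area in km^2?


ground_area = 11.2 * (100000/100)^2 = 11200000.0 m^2 = 11.2 km^2

11.2 km^2


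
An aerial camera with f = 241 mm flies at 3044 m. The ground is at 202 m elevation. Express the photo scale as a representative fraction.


scale = f / (H - h) = 241 mm / 2842 m = 241 / 2842000 = 1:11793

1:11793


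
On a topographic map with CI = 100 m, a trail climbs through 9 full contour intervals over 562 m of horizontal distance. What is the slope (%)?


elevation change = 9 * 100 = 900 m
slope = 900 / 562 * 100 = 160.1%

160.1%


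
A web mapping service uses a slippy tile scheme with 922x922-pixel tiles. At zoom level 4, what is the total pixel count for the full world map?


tiles per axis = 2^4 = 16
total tiles = 16^2 = 256
pixels per axis = 16 * 922 = 14752
total pixels = 14752^2 = 217621504

217621504 pixels


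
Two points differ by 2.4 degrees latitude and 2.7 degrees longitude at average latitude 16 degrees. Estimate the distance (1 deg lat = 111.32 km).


dlat_km = 2.4 * 111.32 = 267.168
dlon_km = 2.7 * 111.32 * cos(16) ≈ 288.921
dist = sqrt(267.168^2 + 288.921^2) ≈ 393.5 km

393.5 km


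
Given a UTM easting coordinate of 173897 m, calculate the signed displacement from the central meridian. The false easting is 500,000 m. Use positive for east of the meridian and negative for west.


displacement = 173897 - 500000 = -326103 m

-326103 m


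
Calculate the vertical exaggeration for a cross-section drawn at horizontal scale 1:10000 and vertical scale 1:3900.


VE = horizontal_scale / vertical_scale = 10000 / 3900 ≈ 2.6

2.6x


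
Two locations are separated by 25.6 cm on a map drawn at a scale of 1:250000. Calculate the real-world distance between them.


ground = 25.6 cm * 250000 / 100 = 64000.0 m = 64.0 km

64.0 km


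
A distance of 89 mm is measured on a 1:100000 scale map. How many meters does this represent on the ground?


ground = 89 mm * 100000 / 1000 = 8900.0 m

8900.0 m


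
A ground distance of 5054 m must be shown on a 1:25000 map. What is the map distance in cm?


map_cm = 5054 * 100 / 25000 = 20.216 cm ≈ 20.22 cm

20.22 cm


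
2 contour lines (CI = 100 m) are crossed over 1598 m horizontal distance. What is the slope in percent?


elevation change = 2 * 100 = 200 m
slope = 200 / 1598 * 100 = 12.5%

12.5%


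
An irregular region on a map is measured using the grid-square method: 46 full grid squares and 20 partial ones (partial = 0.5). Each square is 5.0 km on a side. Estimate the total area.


effective squares = 46 + 20 * 0.5 = 56.0
area = 56.0 * 25.0 = 1400.0 km^2

1400.0 km^2


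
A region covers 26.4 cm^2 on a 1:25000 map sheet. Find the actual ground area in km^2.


ground_area = 26.4 * (25000/100)^2 = 1650000.0 m^2 = 1.65 km^2

1.65 km^2


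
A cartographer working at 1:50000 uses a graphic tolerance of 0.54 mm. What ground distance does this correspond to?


ground = 0.54 mm * 50000 / 1000 = 27.0 m

27.0 m


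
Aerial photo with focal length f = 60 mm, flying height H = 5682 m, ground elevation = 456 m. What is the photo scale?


scale = f / (H - h) = 60 mm / 5226 m = 60 / 5226000 = 1:87100

1:87100


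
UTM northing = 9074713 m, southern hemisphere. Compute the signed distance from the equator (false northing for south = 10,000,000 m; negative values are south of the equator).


For southern: actual = 9074713 - 10000000 = -925287 m

-925287 m


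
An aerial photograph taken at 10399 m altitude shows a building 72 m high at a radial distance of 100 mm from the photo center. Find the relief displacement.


d = h * r / H = 72 * 100 / 10399 = 0.69 mm

0.69 mm


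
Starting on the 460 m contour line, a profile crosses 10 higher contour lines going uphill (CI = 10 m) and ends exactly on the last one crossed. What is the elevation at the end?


elevation = 460 + 10 * 10 = 560 m

560 m


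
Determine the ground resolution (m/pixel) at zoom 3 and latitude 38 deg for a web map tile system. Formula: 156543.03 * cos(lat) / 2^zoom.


res = 156543.03 * cos(38) / 2^3 = 156543.03 * 0.78801075 / 8 = 15419.7 m/pixel

15419.7 m/pixel


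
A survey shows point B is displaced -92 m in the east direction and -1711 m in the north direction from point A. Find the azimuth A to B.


az = atan2(-92, -1711) = -176.9 deg
adjusted to 0-360: 183.1 degrees

183.1 degrees


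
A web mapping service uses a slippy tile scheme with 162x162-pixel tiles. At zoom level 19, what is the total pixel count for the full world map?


tiles per axis = 2^19 = 524288
total tiles = 524288^2 = 274877906944
pixels per axis = 524288 * 162 = 84934656
total pixels = 84934656^2 = 7213895789838336

7213895789838336 pixels
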